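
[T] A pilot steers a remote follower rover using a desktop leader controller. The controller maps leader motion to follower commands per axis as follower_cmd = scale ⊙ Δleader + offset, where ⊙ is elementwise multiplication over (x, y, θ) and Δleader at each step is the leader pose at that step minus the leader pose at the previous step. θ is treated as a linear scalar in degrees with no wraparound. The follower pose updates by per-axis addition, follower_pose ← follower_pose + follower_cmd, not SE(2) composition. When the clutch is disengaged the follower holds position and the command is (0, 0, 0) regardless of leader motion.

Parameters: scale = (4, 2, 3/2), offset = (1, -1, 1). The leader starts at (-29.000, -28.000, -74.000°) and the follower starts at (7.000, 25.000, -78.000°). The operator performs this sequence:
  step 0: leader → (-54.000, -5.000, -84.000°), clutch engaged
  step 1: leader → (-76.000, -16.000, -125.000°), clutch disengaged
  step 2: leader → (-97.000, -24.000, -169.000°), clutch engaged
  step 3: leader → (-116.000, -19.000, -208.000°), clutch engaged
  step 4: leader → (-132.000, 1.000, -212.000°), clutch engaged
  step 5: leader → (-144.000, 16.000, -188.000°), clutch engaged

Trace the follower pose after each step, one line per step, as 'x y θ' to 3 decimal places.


-92.000 70.000 -92.000
-92.000 70.000 -92.000
-175.000 53.000 -157.000
-250.000 62.000 -214.500
-313.000 101.000 -219.500
-360.000 130.000 -182.500

step 0: Δleader=(-25.000, 23.000, -10.000°), engaged; cmd=(-99.000, 45.000, -14.000°) → follower=(-92.000, 70.000, -92.000°)
step 1: Δleader=(-22.000, -11.000, -41.000°), disengaged; cmd=(0,0,0) → follower holds at (-92.000, 70.000, -92.000°)
step 2: Δleader=(-21.000, -8.000, -44.000°), engaged; cmd=(-83.000, -17.000, -65.000°) → follower=(-175.000, 53.000, -157.000°)
step 3: Δleader=(-19.000, 5.000, -39.000°), engaged; cmd=(-75.000, 9.000, -57.500°) → follower=(-250.000, 62.000, -214.500°)
step 4: Δleader=(-16.000, 20.000, -4.000°), engaged; cmd=(-63.000, 39.000, -5.000°) → follower=(-313.000, 101.000, -219.500°)
step 5: Δleader=(-12.000, 15.000, 24.000°), engaged; cmd=(-47.000, 29.000, 37.000°) → follower=(-360.000, 130.000, -182.500°)


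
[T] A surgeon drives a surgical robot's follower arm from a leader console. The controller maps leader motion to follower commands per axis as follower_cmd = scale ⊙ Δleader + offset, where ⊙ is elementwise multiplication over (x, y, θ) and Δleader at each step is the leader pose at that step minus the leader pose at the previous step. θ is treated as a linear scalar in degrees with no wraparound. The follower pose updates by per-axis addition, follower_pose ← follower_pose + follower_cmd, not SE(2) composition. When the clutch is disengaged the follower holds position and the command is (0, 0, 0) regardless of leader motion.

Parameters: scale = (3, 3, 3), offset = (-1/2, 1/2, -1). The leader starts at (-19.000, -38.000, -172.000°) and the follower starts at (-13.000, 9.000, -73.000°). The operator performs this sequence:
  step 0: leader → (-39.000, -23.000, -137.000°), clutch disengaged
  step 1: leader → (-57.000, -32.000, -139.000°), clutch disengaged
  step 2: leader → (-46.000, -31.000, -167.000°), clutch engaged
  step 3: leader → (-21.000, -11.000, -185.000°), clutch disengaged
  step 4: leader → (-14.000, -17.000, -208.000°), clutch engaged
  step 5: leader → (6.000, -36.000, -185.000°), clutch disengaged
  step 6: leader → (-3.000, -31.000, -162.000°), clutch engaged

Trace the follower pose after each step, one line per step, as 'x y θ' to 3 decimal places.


step 0: Δleader=(-20.000, 15.000, 35.000°), disengaged; cmd=(0,0,0) → follower holds at (-13.000, 9.000, -73.000°)
step 1: Δleader=(-18.000, -9.000, -2.000°), disengaged; cmd=(0,0,0) → follower holds at (-13.000, 9.000, -73.000°)
step 2: Δleader=(11.000, 1.000, -28.000°), engaged; cmd=(32.500, 3.500, -85.000°) → follower=(19.500, 12.500, -158.000°)
step 3: Δleader=(25.000, 20.000, -18.000°), disengaged; cmd=(0,0,0) → follower holds at (19.500, 12.500, -158.000°)
step 4: Δleader=(7.000, -6.000, -23.000°), engaged; cmd=(20.500, -17.500, -70.000°) → follower=(40.000, -5.000, -228.000°)
step 5: Δleader=(20.000, -19.000, 23.000°), disengaged; cmd=(0,0,0) → follower holds at (40.000, -5.000, -228.000°)
step 6: Δleader=(-9.000, 5.000, 23.000°), engaged; cmd=(-27.500, 15.500, 68.000°) → follower=(12.500, 10.500, -160.000°)

-13.000 9.000 -73.000
-13.000 9.000 -73.000
19.500 12.500 -158.000
19.500 12.500 -158.000
40.000 -5.000 -228.000
40.000 -5.000 -228.000
12.500 10.500 -160.000


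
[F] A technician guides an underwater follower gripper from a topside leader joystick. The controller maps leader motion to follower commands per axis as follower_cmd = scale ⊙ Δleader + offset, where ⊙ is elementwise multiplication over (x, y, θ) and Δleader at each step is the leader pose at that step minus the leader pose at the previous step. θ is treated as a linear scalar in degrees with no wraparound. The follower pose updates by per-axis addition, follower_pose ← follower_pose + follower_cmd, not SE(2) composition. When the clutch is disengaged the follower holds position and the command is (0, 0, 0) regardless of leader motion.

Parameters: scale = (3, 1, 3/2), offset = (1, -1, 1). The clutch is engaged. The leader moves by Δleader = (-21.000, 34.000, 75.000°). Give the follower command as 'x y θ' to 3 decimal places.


axis x: 3·-21.000 + 1 = -62.000
axis y: 1·34.000 + -1 = 33.000
axis θ: 3/2·75.000 + 1 = 113.500

-62.000 33.000 113.500


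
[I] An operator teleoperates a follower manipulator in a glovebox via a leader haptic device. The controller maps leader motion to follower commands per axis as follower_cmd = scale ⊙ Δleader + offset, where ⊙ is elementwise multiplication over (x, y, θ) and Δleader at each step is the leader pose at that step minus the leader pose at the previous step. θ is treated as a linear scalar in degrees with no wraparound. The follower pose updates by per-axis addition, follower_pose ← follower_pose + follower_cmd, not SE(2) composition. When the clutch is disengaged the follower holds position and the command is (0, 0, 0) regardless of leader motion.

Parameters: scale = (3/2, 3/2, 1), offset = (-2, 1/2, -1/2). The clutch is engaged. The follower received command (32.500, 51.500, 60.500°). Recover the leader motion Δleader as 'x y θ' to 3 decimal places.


axis x: (32.500 − -2) / (3/2) = 23.000
axis y: (51.500 − 1/2) / (3/2) = 34.000
axis θ: (60.500 − -1/2) / (1) = 61.000

23.000 34.000 61.000


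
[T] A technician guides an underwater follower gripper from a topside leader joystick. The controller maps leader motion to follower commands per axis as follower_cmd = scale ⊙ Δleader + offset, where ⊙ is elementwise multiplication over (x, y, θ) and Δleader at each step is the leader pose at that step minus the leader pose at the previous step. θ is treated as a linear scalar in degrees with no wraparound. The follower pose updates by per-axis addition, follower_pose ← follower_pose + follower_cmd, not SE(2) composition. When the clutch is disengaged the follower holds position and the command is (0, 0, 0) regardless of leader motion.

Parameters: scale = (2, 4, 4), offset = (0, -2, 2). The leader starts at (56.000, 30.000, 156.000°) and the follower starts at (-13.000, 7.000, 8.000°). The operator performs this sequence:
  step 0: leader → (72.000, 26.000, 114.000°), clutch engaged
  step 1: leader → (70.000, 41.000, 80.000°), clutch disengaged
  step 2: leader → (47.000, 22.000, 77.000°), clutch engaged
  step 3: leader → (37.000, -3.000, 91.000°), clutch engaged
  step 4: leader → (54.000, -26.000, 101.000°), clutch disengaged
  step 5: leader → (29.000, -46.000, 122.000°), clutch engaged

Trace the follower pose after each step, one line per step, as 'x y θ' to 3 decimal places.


19.000 -11.000 -158.000
19.000 -11.000 -158.000
-27.000 -89.000 -168.000
-47.000 -191.000 -110.000
-47.000 -191.000 -110.000
-97.000 -273.000 -24.000

step 0: Δleader=(16.000, -4.000, -42.000°), engaged; cmd=(32.000, -18.000, -166.000°) → follower=(19.000, -11.000, -158.000°)
step 1: Δleader=(-2.000, 15.000, -34.000°), disengaged; cmd=(0,0,0) → follower holds at (19.000, -11.000, -158.000°)
step 2: Δleader=(-23.000, -19.000, -3.000°), engaged; cmd=(-46.000, -78.000, -10.000°) → follower=(-27.000, -89.000, -168.000°)
step 3: Δleader=(-10.000, -25.000, 14.000°), engaged; cmd=(-20.000, -102.000, 58.000°) → follower=(-47.000, -191.000, -110.000°)
step 4: Δleader=(17.000, -23.000, 10.000°), disengaged; cmd=(0,0,0) → follower holds at (-47.000, -191.000, -110.000°)
step 5: Δleader=(-25.000, -20.000, 21.000°), engaged; cmd=(-50.000, -82.000, 86.000°) → follower=(-97.000, -273.000, -24.000°)


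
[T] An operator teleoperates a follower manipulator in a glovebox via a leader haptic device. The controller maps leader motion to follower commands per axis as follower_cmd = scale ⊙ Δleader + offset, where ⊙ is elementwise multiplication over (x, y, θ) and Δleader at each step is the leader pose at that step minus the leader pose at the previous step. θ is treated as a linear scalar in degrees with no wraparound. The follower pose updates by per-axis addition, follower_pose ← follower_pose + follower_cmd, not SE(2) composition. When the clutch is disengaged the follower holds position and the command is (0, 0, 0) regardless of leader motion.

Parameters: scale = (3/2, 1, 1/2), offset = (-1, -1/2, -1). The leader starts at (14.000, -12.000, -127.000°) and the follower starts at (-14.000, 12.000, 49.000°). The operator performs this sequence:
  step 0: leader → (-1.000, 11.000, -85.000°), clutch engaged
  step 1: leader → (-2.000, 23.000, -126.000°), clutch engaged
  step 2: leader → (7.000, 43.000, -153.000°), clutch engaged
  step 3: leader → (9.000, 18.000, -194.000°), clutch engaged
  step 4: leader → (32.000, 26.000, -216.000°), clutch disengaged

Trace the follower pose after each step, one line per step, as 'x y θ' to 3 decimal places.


step 0: Δleader=(-15.000, 23.000, 42.000°), engaged; cmd=(-23.500, 22.500, 20.000°) → follower=(-37.500, 34.500, 69.000°)
step 1: Δleader=(-1.000, 12.000, -41.000°), engaged; cmd=(-2.500, 11.500, -21.500°) → follower=(-40.000, 46.000, 47.500°)
step 2: Δleader=(9.000, 20.000, -27.000°), engaged; cmd=(12.500, 19.500, -14.500°) → follower=(-27.500, 65.500, 33.000°)
step 3: Δleader=(2.000, -25.000, -41.000°), engaged; cmd=(2.000, -25.500, -21.500°) → follower=(-25.500, 40.000, 11.500°)
step 4: Δleader=(23.000, 8.000, -22.000°), disengaged; cmd=(0,0,0) → follower holds at (-25.500, 40.000, 11.500°)

-37.500 34.500 69.000
-40.000 46.000 47.500
-27.500 65.500 33.000
-25.500 40.000 11.500
-25.500 40.000 11.500


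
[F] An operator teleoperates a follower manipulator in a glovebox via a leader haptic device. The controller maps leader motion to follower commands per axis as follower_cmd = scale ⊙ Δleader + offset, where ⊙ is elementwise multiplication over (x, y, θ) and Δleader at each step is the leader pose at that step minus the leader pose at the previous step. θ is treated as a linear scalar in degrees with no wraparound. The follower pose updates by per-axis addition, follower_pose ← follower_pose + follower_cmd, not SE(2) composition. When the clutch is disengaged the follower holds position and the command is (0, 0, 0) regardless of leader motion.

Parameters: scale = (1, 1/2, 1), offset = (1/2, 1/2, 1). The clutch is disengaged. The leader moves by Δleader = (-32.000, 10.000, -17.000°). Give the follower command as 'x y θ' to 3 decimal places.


clutch disengaged → follower holds; cmd = (0, 0, 0)

0.000 0.000 0.000


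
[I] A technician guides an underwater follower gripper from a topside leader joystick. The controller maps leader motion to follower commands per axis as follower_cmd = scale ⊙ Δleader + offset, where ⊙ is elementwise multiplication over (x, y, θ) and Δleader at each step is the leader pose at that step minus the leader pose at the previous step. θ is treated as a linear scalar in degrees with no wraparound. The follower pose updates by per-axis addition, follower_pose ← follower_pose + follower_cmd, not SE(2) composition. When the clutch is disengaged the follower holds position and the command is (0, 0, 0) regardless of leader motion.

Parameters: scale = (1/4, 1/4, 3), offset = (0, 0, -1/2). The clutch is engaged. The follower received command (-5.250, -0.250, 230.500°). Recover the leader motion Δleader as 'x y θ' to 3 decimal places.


-21.000 -1.000 77.000

axis x: (-5.250 − 0) / (1/4) = -21.000
axis y: (-0.250 − 0) / (1/4) = -1.000
axis θ: (230.500 − -1/2) / (3) = 77.000


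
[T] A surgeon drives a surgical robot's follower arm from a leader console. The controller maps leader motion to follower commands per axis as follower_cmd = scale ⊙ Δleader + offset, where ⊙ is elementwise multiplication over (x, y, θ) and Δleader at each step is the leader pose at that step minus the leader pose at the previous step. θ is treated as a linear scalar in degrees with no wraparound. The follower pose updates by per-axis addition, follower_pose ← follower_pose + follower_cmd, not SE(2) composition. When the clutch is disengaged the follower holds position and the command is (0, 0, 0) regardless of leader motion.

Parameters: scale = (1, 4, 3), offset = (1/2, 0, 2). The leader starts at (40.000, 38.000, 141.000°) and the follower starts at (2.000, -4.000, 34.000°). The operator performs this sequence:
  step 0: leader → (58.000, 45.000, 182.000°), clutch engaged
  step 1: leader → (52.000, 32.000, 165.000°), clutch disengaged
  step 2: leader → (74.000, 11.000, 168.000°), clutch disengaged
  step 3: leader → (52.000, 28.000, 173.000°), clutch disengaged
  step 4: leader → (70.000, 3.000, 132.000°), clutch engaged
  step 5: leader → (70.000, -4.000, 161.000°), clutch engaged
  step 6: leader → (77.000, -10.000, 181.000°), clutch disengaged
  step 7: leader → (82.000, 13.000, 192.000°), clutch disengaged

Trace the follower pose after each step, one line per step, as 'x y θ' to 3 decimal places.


step 0: Δleader=(18.000, 7.000, 41.000°), engaged; cmd=(18.500, 28.000, 125.000°) → follower=(20.500, 24.000, 159.000°)
step 1: Δleader=(-6.000, -13.000, -17.000°), disengaged; cmd=(0,0,0) → follower holds at (20.500, 24.000, 159.000°)
step 2: Δleader=(22.000, -21.000, 3.000°), disengaged; cmd=(0,0,0) → follower holds at (20.500, 24.000, 159.000°)
step 3: Δleader=(-22.000, 17.000, 5.000°), disengaged; cmd=(0,0,0) → follower holds at (20.500, 24.000, 159.000°)
step 4: Δleader=(18.000, -25.000, -41.000°), engaged; cmd=(18.500, -100.000, -121.000°) → follower=(39.000, -76.000, 38.000°)
step 5: Δleader=(0.000, -7.000, 29.000°), engaged; cmd=(0.500, -28.000, 89.000°) → follower=(39.500, -104.000, 127.000°)
step 6: Δleader=(7.000, -6.000, 20.000°), disengaged; cmd=(0,0,0) → follower holds at (39.500, -104.000, 127.000°)
step 7: Δleader=(5.000, 23.000, 11.000°), disengaged; cmd=(0,0,0) → follower holds at (39.500, -104.000, 127.000°)

20.500 24.000 159.000
20.500 24.000 159.000
20.500 24.000 159.000
20.500 24.000 159.000
39.000 -76.000 38.000
39.500 -104.000 127.000
39.500 -104.000 127.000
39.500 -104.000 127.000


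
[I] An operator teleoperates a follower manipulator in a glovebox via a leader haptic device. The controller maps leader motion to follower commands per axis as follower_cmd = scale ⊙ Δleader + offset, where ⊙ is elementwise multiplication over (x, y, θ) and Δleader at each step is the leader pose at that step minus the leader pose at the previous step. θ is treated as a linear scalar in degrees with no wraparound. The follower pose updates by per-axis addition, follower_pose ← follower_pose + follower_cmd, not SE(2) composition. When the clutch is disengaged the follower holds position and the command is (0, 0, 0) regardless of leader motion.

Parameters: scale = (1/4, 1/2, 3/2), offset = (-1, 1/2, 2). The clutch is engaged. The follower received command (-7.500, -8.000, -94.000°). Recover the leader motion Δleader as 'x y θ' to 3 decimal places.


axis x: (-7.500 − -1) / (1/4) = -26.000
axis y: (-8.000 − 1/2) / (1/2) = -17.000
axis θ: (-94.000 − 2) / (3/2) = -64.000

-26.000 -17.000 -64.000


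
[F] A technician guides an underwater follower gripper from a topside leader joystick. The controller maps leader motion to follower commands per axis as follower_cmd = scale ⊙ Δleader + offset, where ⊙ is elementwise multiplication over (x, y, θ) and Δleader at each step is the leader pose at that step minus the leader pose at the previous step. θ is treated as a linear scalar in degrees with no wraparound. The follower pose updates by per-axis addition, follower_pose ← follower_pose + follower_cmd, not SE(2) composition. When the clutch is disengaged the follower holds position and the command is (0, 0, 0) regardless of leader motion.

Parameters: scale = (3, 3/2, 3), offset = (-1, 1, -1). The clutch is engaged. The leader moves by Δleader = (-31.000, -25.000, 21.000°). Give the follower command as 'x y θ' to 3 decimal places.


axis x: 3·-31.000 + -1 = -94.000
axis y: 3/2·-25.000 + 1 = -36.500
axis θ: 3·21.000 + -1 = 62.000

-94.000 -36.500 62.000


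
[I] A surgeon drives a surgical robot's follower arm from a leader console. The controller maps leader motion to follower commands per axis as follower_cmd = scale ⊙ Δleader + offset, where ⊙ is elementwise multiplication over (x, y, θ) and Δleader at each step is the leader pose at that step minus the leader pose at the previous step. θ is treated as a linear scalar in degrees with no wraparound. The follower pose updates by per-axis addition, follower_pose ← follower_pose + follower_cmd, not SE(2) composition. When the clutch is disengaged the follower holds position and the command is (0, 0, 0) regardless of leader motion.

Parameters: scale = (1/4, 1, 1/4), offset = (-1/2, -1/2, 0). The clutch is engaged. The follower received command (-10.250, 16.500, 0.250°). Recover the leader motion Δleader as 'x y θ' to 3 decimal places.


-39.000 17.000 1.000

axis x: (-10.250 − -1/2) / (1/4) = -39.000
axis y: (16.500 − -1/2) / (1) = 17.000
axis θ: (0.250 − 0) / (1/4) = 1.000


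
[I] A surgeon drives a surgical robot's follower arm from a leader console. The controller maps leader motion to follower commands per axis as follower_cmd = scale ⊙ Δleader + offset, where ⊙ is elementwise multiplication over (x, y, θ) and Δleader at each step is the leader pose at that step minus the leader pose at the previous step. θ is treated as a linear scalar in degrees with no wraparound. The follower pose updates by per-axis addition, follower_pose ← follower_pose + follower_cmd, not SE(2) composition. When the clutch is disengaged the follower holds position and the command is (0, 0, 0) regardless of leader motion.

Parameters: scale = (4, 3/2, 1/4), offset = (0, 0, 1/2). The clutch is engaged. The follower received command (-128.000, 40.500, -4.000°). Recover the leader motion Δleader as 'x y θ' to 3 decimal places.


-32.000 27.000 -18.000

axis x: (-128.000 − 0) / (4) = -32.000
axis y: (40.500 − 0) / (3/2) = 27.000
axis θ: (-4.000 − 1/2) / (1/4) = -18.000


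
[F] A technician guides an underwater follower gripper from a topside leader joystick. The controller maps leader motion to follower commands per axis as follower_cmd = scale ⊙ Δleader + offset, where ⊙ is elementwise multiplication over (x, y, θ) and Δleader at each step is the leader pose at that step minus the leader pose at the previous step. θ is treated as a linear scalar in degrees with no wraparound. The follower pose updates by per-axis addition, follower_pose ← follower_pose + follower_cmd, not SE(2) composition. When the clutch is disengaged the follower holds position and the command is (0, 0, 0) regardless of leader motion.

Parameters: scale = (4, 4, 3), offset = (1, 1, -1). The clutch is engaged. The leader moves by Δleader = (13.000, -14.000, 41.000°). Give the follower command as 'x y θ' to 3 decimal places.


53.000 -55.000 122.000

axis x: 4·13.000 + 1 = 53.000
axis y: 4·-14.000 + 1 = -55.000
axis θ: 3·41.000 + -1 = 122.000


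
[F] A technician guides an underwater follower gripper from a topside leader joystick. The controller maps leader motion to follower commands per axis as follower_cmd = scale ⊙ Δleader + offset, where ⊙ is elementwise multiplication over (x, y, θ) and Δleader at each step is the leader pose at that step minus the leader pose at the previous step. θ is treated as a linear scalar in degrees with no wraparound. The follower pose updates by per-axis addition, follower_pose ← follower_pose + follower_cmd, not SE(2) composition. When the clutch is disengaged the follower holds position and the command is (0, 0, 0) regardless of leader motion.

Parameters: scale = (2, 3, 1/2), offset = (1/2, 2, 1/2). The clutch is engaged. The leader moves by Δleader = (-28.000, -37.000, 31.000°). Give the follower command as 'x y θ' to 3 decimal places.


axis x: 2·-28.000 + 1/2 = -55.500
axis y: 3·-37.000 + 2 = -109.000
axis θ: 1/2·31.000 + 1/2 = 16.000

-55.500 -109.000 16.000


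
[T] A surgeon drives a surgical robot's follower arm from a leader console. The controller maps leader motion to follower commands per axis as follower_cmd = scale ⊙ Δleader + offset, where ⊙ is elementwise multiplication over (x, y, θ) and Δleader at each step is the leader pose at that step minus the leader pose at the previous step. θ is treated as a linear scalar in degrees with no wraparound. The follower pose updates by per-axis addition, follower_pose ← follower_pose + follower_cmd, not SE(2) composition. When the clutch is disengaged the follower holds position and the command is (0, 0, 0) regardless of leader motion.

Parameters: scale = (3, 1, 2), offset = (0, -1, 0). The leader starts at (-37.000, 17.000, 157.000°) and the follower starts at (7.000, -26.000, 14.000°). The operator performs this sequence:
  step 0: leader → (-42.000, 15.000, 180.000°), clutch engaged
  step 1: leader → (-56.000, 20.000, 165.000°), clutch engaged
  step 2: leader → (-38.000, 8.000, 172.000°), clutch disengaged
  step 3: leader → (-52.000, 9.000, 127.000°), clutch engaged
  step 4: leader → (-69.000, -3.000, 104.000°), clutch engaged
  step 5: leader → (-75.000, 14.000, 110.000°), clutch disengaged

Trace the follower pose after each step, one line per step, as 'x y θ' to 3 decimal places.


step 0: Δleader=(-5.000, -2.000, 23.000°), engaged; cmd=(-15.000, -3.000, 46.000°) → follower=(-8.000, -29.000, 60.000°)
step 1: Δleader=(-14.000, 5.000, -15.000°), engaged; cmd=(-42.000, 4.000, -30.000°) → follower=(-50.000, -25.000, 30.000°)
step 2: Δleader=(18.000, -12.000, 7.000°), disengaged; cmd=(0,0,0) → follower holds at (-50.000, -25.000, 30.000°)
step 3: Δleader=(-14.000, 1.000, -45.000°), engaged; cmd=(-42.000, 0.000, -90.000°) → follower=(-92.000, -25.000, -60.000°)
step 4: Δleader=(-17.000, -12.000, -23.000°), engaged; cmd=(-51.000, -13.000, -46.000°) → follower=(-143.000, -38.000, -106.000°)
step 5: Δleader=(-6.000, 17.000, 6.000°), disengaged; cmd=(0,0,0) → follower holds at (-143.000, -38.000, -106.000°)

-8.000 -29.000 60.000
-50.000 -25.000 30.000
-50.000 -25.000 30.000
-92.000 -25.000 -60.000
-143.000 -38.000 -106.000
-143.000 -38.000 -106.000


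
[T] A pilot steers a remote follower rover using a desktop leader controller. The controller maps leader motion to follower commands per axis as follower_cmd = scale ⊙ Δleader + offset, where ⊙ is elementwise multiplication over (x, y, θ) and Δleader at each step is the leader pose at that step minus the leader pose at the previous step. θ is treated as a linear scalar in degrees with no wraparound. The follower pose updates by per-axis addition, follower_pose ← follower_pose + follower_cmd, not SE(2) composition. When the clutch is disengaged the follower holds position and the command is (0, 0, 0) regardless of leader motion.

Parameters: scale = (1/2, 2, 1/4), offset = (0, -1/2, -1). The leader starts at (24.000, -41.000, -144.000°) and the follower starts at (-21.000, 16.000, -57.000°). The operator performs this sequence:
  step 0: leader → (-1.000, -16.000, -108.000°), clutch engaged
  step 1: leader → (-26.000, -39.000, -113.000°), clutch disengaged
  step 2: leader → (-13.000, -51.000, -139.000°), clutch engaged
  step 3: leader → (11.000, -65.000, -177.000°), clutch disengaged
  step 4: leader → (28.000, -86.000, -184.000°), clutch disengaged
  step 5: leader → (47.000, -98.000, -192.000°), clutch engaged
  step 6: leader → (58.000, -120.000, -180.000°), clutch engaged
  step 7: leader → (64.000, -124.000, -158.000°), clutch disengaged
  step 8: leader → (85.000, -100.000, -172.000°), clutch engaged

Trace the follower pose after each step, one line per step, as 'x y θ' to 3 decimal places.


step 0: Δleader=(-25.000, 25.000, 36.000°), engaged; cmd=(-12.500, 49.500, 8.000°) → follower=(-33.500, 65.500, -49.000°)
step 1: Δleader=(-25.000, -23.000, -5.000°), disengaged; cmd=(0,0,0) → follower holds at (-33.500, 65.500, -49.000°)
step 2: Δleader=(13.000, -12.000, -26.000°), engaged; cmd=(6.500, -24.500, -7.500°) → follower=(-27.000, 41.000, -56.500°)
step 3: Δleader=(24.000, -14.000, -38.000°), disengaged; cmd=(0,0,0) → follower holds at (-27.000, 41.000, -56.500°)
step 4: Δleader=(17.000, -21.000, -7.000°), disengaged; cmd=(0,0,0) → follower holds at (-27.000, 41.000, -56.500°)
step 5: Δleader=(19.000, -12.000, -8.000°), engaged; cmd=(9.500, -24.500, -3.000°) → follower=(-17.500, 16.500, -59.500°)
step 6: Δleader=(11.000, -22.000, 12.000°), engaged; cmd=(5.500, -44.500, 2.000°) → follower=(-12.000, -28.000, -57.500°)
step 7: Δleader=(6.000, -4.000, 22.000°), disengaged; cmd=(0,0,0) → follower holds at (-12.000, -28.000, -57.500°)
step 8: Δleader=(21.000, 24.000, -14.000°), engaged; cmd=(10.500, 47.500, -4.500°) → follower=(-1.500, 19.500, -62.000°)

-33.500 65.500 -49.000
-33.500 65.500 -49.000
-27.000 41.000 -56.500
-27.000 41.000 -56.500
-27.000 41.000 -56.500
-17.500 16.500 -59.500
-12.000 -28.000 -57.500
-12.000 -28.000 -57.500
-1.500 19.500 -62.000


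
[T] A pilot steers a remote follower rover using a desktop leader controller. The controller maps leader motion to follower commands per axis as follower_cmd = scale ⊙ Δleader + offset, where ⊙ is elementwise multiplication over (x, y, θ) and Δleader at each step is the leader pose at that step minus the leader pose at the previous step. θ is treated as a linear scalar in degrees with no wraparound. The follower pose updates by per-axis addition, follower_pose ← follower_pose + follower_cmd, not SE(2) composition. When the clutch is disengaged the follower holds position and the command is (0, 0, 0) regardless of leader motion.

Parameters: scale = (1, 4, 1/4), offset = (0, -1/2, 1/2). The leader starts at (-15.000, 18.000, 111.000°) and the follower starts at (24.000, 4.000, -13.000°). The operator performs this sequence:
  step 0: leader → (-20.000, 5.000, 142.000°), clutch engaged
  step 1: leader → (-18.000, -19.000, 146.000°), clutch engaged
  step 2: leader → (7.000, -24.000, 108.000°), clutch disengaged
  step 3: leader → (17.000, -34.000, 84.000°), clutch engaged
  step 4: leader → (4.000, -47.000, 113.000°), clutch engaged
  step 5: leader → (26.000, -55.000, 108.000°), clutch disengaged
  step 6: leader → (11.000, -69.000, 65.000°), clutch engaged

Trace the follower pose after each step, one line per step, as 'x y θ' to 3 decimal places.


19.000 -48.500 -4.750
21.000 -145.000 -3.250
21.000 -145.000 -3.250
31.000 -185.500 -8.750
18.000 -238.000 -1.000
18.000 -238.000 -1.000
3.000 -294.500 -11.250

step 0: Δleader=(-5.000, -13.000, 31.000°), engaged; cmd=(-5.000, -52.500, 8.250°) → follower=(19.000, -48.500, -4.750°)
step 1: Δleader=(2.000, -24.000, 4.000°), engaged; cmd=(2.000, -96.500, 1.500°) → follower=(21.000, -145.000, -3.250°)
step 2: Δleader=(25.000, -5.000, -38.000°), disengaged; cmd=(0,0,0) → follower holds at (21.000, -145.000, -3.250°)
step 3: Δleader=(10.000, -10.000, -24.000°), engaged; cmd=(10.000, -40.500, -5.500°) → follower=(31.000, -185.500, -8.750°)
step 4: Δleader=(-13.000, -13.000, 29.000°), engaged; cmd=(-13.000, -52.500, 7.750°) → follower=(18.000, -238.000, -1.000°)
step 5: Δleader=(22.000, -8.000, -5.000°), disengaged; cmd=(0,0,0) → follower holds at (18.000, -238.000, -1.000°)
step 6: Δleader=(-15.000, -14.000, -43.000°), engaged; cmd=(-15.000, -56.500, -10.250°) → follower=(3.000, -294.500, -11.250°)


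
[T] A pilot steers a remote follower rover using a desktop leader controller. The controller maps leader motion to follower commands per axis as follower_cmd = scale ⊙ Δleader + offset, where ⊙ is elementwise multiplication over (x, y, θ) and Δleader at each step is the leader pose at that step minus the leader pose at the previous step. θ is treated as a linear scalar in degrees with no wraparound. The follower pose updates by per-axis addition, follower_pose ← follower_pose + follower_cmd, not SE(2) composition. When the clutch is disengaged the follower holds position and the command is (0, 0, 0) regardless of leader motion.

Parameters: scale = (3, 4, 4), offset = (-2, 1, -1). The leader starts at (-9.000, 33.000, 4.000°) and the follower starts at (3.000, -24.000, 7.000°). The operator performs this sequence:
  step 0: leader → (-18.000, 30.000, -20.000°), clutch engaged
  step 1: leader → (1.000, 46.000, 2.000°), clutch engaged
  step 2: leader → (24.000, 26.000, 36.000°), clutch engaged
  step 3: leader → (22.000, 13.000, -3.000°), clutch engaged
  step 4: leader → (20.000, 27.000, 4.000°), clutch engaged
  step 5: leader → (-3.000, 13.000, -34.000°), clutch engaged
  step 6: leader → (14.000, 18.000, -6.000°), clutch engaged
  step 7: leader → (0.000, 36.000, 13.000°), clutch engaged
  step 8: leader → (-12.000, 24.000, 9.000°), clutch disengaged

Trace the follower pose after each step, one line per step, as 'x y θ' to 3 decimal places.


step 0: Δleader=(-9.000, -3.000, -24.000°), engaged; cmd=(-29.000, -11.000, -97.000°) → follower=(-26.000, -35.000, -90.000°)
step 1: Δleader=(19.000, 16.000, 22.000°), engaged; cmd=(55.000, 65.000, 87.000°) → follower=(29.000, 30.000, -3.000°)
step 2: Δleader=(23.000, -20.000, 34.000°), engaged; cmd=(67.000, -79.000, 135.000°) → follower=(96.000, -49.000, 132.000°)
step 3: Δleader=(-2.000, -13.000, -39.000°), engaged; cmd=(-8.000, -51.000, -157.000°) → follower=(88.000, -100.000, -25.000°)
step 4: Δleader=(-2.000, 14.000, 7.000°), engaged; cmd=(-8.000, 57.000, 27.000°) → follower=(80.000, -43.000, 2.000°)
step 5: Δleader=(-23.000, -14.000, -38.000°), engaged; cmd=(-71.000, -55.000, -153.000°) → follower=(9.000, -98.000, -151.000°)
step 6: Δleader=(17.000, 5.000, 28.000°), engaged; cmd=(49.000, 21.000, 111.000°) → follower=(58.000, -77.000, -40.000°)
step 7: Δleader=(-14.000, 18.000, 19.000°), engaged; cmd=(-44.000, 73.000, 75.000°) → follower=(14.000, -4.000, 35.000°)
step 8: Δleader=(-12.000, -12.000, -4.000°), disengaged; cmd=(0,0,0) → follower holds at (14.000, -4.000, 35.000°)

-26.000 -35.000 -90.000
29.000 30.000 -3.000
96.000 -49.000 132.000
88.000 -100.000 -25.000
80.000 -43.000 2.000
9.000 -98.000 -151.000
58.000 -77.000 -40.000
14.000 -4.000 35.000
14.000 -4.000 35.000


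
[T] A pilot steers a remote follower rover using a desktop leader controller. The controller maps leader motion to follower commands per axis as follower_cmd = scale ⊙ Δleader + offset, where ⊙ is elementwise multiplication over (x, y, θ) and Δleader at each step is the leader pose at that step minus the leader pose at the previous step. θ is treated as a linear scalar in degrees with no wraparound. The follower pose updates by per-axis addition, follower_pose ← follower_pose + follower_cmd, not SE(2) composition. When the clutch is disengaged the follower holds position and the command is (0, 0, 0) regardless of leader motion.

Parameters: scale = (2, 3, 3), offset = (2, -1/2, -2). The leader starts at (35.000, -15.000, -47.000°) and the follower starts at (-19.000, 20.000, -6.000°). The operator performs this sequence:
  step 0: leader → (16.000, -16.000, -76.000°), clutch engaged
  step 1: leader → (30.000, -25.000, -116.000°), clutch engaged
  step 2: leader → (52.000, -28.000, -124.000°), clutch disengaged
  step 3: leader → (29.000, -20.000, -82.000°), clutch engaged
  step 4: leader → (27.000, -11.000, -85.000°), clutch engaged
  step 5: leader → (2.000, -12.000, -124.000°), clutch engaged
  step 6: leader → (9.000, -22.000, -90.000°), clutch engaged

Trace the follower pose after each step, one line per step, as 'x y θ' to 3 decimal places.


step 0: Δleader=(-19.000, -1.000, -29.000°), engaged; cmd=(-36.000, -3.500, -89.000°) → follower=(-55.000, 16.500, -95.000°)
step 1: Δleader=(14.000, -9.000, -40.000°), engaged; cmd=(30.000, -27.500, -122.000°) → follower=(-25.000, -11.000, -217.000°)
step 2: Δleader=(22.000, -3.000, -8.000°), disengaged; cmd=(0,0,0) → follower holds at (-25.000, -11.000, -217.000°)
step 3: Δleader=(-23.000, 8.000, 42.000°), engaged; cmd=(-44.000, 23.500, 124.000°) → follower=(-69.000, 12.500, -93.000°)
step 4: Δleader=(-2.000, 9.000, -3.000°), engaged; cmd=(-2.000, 26.500, -11.000°) → follower=(-71.000, 39.000, -104.000°)
step 5: Δleader=(-25.000, -1.000, -39.000°), engaged; cmd=(-48.000, -3.500, -119.000°) → follower=(-119.000, 35.500, -223.000°)
step 6: Δleader=(7.000, -10.000, 34.000°), engaged; cmd=(16.000, -30.500, 100.000°) → follower=(-103.000, 5.000, -123.000°)

-55.000 16.500 -95.000
-25.000 -11.000 -217.000
-25.000 -11.000 -217.000
-69.000 12.500 -93.000
-71.000 39.000 -104.000
-119.000 35.500 -223.000
-103.000 5.000 -123.000


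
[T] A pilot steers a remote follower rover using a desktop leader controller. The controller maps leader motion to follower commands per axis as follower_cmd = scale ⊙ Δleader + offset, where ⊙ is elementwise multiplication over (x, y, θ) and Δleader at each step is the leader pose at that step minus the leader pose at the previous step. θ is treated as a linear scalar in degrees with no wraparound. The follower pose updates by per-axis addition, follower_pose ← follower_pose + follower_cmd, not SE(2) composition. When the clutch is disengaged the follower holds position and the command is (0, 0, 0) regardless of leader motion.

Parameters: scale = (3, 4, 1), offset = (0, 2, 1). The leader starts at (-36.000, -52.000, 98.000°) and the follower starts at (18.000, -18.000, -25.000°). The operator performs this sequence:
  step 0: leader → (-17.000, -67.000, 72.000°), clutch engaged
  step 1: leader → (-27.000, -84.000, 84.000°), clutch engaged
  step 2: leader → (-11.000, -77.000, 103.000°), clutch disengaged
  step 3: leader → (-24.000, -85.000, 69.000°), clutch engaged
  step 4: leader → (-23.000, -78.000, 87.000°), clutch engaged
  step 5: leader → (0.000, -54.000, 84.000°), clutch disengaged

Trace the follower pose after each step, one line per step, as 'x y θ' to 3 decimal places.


75.000 -76.000 -50.000
45.000 -142.000 -37.000
45.000 -142.000 -37.000
6.000 -172.000 -70.000
9.000 -142.000 -51.000
9.000 -142.000 -51.000

step 0: Δleader=(19.000, -15.000, -26.000°), engaged; cmd=(57.000, -58.000, -25.000°) → follower=(75.000, -76.000, -50.000°)
step 1: Δleader=(-10.000, -17.000, 12.000°), engaged; cmd=(-30.000, -66.000, 13.000°) → follower=(45.000, -142.000, -37.000°)
step 2: Δleader=(16.000, 7.000, 19.000°), disengaged; cmd=(0,0,0) → follower holds at (45.000, -142.000, -37.000°)
step 3: Δleader=(-13.000, -8.000, -34.000°), engaged; cmd=(-39.000, -30.000, -33.000°) → follower=(6.000, -172.000, -70.000°)
step 4: Δleader=(1.000, 7.000, 18.000°), engaged; cmd=(3.000, 30.000, 19.000°) → follower=(9.000, -142.000, -51.000°)
step 5: Δleader=(23.000, 24.000, -3.000°), disengaged; cmd=(0,0,0) → follower holds at (9.000, -142.000, -51.000°)


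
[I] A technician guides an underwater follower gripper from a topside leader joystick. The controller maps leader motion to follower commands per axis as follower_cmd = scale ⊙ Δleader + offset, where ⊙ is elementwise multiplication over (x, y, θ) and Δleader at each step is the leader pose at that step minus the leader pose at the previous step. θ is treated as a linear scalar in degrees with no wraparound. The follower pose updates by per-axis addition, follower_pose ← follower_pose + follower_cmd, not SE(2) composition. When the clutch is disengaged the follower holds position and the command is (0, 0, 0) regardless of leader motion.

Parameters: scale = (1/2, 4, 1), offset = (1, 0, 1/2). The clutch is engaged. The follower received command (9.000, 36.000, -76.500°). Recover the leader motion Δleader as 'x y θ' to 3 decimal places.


axis x: (9.000 − 1) / (1/2) = 16.000
axis y: (36.000 − 0) / (4) = 9.000
axis θ: (-76.500 − 1/2) / (1) = -77.000

16.000 9.000 -77.000


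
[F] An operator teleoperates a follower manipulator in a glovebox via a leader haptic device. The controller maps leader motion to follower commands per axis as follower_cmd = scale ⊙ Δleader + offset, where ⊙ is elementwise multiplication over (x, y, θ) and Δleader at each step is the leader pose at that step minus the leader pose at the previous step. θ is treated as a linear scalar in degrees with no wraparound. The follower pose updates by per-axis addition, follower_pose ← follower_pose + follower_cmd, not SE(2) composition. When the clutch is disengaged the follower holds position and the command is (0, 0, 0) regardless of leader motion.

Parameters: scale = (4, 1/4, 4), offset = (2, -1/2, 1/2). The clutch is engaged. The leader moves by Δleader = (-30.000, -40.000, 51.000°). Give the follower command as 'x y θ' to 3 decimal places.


-118.000 -10.500 204.500

axis x: 4·-30.000 + 2 = -118.000
axis y: 1/4·-40.000 + -1/2 = -10.500
axis θ: 4·51.000 + 1/2 = 204.500


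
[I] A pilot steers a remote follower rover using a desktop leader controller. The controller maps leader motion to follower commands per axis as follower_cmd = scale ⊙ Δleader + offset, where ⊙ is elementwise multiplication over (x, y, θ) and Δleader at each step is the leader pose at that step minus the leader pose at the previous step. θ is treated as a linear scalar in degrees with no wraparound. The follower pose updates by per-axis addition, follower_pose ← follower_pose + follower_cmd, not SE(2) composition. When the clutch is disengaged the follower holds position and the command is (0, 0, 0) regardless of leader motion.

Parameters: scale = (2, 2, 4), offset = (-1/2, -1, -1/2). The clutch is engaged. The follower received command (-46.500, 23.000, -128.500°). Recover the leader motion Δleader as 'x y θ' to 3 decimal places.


axis x: (-46.500 − -1/2) / (2) = -23.000
axis y: (23.000 − -1) / (2) = 12.000
axis θ: (-128.500 − -1/2) / (4) = -32.000

-23.000 12.000 -32.000


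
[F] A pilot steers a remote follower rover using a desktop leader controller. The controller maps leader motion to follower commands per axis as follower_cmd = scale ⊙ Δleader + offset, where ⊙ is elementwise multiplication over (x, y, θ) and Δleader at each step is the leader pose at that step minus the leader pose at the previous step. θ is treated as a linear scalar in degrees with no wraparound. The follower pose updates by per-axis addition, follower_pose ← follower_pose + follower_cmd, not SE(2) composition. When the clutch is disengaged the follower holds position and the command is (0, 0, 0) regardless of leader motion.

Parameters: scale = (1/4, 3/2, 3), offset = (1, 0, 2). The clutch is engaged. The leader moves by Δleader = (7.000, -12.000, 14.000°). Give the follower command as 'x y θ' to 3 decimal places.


2.750 -18.000 44.000

axis x: 1/4·7.000 + 1 = 2.750
axis y: 3/2·-12.000 + 0 = -18.000
axis θ: 3·14.000 + 2 = 44.000
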